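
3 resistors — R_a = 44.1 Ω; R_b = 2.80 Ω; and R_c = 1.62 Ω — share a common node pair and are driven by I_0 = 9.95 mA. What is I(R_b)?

Total conductance ΣG = 1/44.1 + 1/2.80 + 1/1.62 = 0.9971 (units of 1/Ω).
R_b takes the fraction G_k/ΣG = 0.3571/0.9971 = 0.3582, so I = 9.95 × 0.3582 = 3.564 mA.

I ≈ 3.56 mA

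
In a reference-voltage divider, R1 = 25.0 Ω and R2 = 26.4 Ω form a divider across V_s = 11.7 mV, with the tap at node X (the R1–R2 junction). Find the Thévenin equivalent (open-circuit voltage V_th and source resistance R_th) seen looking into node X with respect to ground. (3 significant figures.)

V_th ≈ 6.01 mV, R_th ≈ 12.8 Ω

V_th is the unloaded tap voltage: V_s · R2/(R1+R2) = 11.7 × 0.5136 = 6.009 mV.
With V_s suppressed (replaced by a short), R_th = R1 ‖ R2 = (25.00 × 26.4)/(25.00 + 26.4) = 12.84 Ω.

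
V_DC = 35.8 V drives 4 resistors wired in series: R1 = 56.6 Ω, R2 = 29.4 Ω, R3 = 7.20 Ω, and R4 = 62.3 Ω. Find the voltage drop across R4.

V ≈ 14.3 V

Total series resistance ΣR = 56.6 + 29.4 + 7.20 + 62.3 = 155.5 Ω.
By the voltage-divider rule, V = 35.8 × 62.30/155.5 = 14.34 V.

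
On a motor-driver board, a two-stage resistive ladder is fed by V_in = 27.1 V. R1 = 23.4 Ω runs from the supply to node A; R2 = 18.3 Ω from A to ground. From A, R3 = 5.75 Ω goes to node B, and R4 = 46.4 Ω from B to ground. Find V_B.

V_B ≈ 8.84 V

Looking into the second stage from A: R3 + R4 = 52.15 Ω appears in parallel with R2.
Effective lower resistance at A: R2 ‖ 52.15 = 13.55 Ω.
First divider: V_A = V_in · 13.55/(23.4 + 13.55) = 9.936 V.
Then the unloaded second divider: V_B = V_A × R4/(R3+R4) = 9.936 × 0.8897 = 8.841 V.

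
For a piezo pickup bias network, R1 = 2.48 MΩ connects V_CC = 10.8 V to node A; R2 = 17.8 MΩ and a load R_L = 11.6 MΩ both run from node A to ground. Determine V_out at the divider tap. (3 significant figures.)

First combine the lower leg with the load: R2 ‖ R_L = 7.023 MΩ.
Then V_out = V_CC · R2'/(R1 + R2') = 10.8 × 7.023/9.503 = 7.982 V.

V_out ≈ 7.98 V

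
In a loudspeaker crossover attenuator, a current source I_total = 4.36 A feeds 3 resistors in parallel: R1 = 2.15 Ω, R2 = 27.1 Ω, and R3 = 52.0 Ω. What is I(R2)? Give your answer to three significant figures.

Total conductance ΣG = 1/2.15 + 1/27.1 + 1/52.0 = 0.5212 (units of 1/Ω).
R2 takes the fraction G_k/ΣG = 0.03690/0.5212 = 0.07079, so I = 4.36 × 0.07079 = 0.3087 A.

I ≈ 0.309 A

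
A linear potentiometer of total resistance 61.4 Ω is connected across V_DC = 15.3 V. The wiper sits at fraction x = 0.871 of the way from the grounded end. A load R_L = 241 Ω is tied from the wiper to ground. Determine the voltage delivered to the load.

The pot divides into 7.921 Ω above the wiper and 53.48 Ω below.
R_L loads the lower segment: effective lower R = 43.77 Ω.
V_out = 15.3 × 43.77/(7.921 + 43.77) = 12.96 V.

V_out ≈ 13.0 V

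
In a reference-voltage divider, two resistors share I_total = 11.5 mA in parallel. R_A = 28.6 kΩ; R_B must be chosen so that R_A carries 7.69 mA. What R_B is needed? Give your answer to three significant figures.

R_B ≈ 57.7 kΩ

In a two-way split, I_A/I_total = R_B/(R_A + R_B).
7.69/11.5 = R_B/(R_A + R_B) → R_B = R_A · (0.6687)/(1 − 0.6687) = 28.6 × 2.018 = 57.73 kΩ.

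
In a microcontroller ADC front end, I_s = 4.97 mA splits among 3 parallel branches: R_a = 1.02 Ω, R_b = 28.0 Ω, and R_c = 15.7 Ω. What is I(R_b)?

Total conductance ΣG = 1/1.02 + 1/28.0 + 1/15.7 = 1.080 (units of 1/Ω).
By the current-divider rule, I = I_s · G_k/ΣG = 4.97 × 0.03307 = 0.1644 mA.

I ≈ 0.164 mA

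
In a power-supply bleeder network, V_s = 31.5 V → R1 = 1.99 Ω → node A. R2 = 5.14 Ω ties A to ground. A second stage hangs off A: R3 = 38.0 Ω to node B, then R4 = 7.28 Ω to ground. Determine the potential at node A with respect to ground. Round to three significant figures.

V_A ≈ 22.0 V

Looking into the second stage from A: R3 + R4 = 45.28 Ω appears in parallel with R2.
R2 ‖ (R3+R4) = 4.616 Ω.
First divider: V_A = V_s · 4.616/(1.99 + 4.616) = 22.01 V.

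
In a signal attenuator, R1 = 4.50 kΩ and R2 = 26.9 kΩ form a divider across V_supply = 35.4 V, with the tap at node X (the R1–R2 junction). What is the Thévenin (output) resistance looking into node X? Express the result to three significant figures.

With V_supply suppressed (replaced by a short), R_th = R1 ‖ R2 = (4.500 × 26.9)/(4.500 + 26.9) = 3.855 kΩ.

R_th ≈ 3.86 kΩ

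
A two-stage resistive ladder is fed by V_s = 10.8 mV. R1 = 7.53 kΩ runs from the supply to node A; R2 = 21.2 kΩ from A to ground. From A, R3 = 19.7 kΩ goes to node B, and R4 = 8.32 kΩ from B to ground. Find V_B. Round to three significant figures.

V_B ≈ 1.97 mV

Node A sees R2 in parallel with the series input of stage 2, R3 + R4 = 28.02 kΩ.
Effective lower resistance at A: R2 ‖ 28.02 = 12.07 kΩ.
First divider: V_A = V_s · 12.07/(7.53 + 12.07) = 6.651 mV.
V_B = V_A × 0.2969 = 1.975 mV.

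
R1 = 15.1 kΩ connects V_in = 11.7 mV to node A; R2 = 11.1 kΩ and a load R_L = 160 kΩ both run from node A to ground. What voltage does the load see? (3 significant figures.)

V_out ≈ 4.77 mV

First combine the lower leg with the load: R2 ‖ R_L = 10.38 kΩ.
Now apply the divider: V_out = 11.7 × 0.4074 = 4.766 mV.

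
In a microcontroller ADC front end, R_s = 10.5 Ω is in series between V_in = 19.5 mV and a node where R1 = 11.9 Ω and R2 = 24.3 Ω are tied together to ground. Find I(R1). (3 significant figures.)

I ≈ 0.708 mA

Equivalent of the parallel group: R_p = 7.988 Ω.
V_A = 19.5 × 7.988/18.49 = 8.425 mV.
Branch current I = V_A/R1 = 8.425/11.9 = 0.7080 mA.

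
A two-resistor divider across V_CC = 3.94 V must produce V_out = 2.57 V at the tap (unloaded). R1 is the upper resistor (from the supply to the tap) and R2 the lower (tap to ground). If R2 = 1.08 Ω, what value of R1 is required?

V_out/V_CC = R2/(R1+R2) = 0.6523.
R1 = R2·(1/k − 1) = 1.08 × 0.5331 = 0.5757 Ω.

R1 ≈ 0.576 Ω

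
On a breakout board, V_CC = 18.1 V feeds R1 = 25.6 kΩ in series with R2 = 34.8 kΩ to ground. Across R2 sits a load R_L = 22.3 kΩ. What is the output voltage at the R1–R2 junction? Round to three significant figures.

The load sits in parallel with R2, giving an effective lower resistance R2' = R2·R_L/(R2+R_L) = 13.59 kΩ.
Voltage divider with the loaded lower leg: V_out = 18.1 × 13.59/(25.6 + 13.59) = 18.1 × 0.3468 = 6.277 V.
(Unloaded it would be 10.4 V; the load pulls it down.)

V_out ≈ 6.28 V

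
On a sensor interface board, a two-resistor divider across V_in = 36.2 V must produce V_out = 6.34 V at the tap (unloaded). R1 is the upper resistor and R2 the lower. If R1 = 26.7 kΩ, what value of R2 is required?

V_out/V_in = R2/(R1+R2) = 0.1751.
So R2 = R1 · V_out/(V_in − V_out) = 26.7 × 6.34/(36.2 − 6.34) = 26.7 × 0.2123 = 5.669 kΩ.

R2 ≈ 5.67 kΩ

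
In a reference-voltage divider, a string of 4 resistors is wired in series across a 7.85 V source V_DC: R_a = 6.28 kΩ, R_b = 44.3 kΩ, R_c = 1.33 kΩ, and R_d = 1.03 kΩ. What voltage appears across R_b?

V ≈ 6.57 V

Series total: ΣR = 6.28 + 44.3 + 1.33 + 1.03 = 52.94 kΩ.
V = V_DC · R/ΣR = 7.85 × 0.8368 = 6.569 V.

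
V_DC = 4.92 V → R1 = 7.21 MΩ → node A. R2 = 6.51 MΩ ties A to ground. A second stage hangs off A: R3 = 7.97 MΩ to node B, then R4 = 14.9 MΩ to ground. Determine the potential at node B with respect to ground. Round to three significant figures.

V_B ≈ 1.32 V

Node A sees R2 in parallel with the series input of stage 2, R3 + R4 = 22.87 MΩ.
R2 ‖ (R3+R4) = 5.068 MΩ.
First divider: V_A = V_DC · 5.068/(7.21 + 5.068) = 2.031 V.
Then the unloaded second divider: V_B = V_A × R4/(R3+R4) = 2.031 × 0.6515 = 1.323 V.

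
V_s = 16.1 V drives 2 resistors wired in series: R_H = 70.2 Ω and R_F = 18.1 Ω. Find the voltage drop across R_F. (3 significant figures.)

V ≈ 3.30 V

Total series resistance ΣR = 70.2 + 18.1 = 88.30 Ω.
Voltage divider: V = V_s · (18.10 / 88.30) = 16.1 × 0.2050 = 3.300 V.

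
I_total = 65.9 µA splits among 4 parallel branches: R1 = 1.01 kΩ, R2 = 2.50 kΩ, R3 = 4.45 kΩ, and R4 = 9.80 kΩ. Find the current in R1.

ΣG = 1/1.01 + 1/2.50 + 1/4.45 + 1/9.80 = 1.717.
By the current-divider rule, I = I_total · G_k/ΣG = 65.9 × 0.5767 = 38.00 µA.

I ≈ 38.0 µA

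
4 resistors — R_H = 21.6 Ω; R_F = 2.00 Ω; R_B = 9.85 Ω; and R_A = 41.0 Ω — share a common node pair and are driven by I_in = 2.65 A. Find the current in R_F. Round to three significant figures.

ΣG = 1/21.6 + 1/2.00 + 1/9.85 + 1/41.0 = 0.6722.
R_F takes the fraction G_k/ΣG = 0.5000/0.6722 = 0.7438, so I = 2.65 × 0.7438 = 1.971 A.

I ≈ 1.97 A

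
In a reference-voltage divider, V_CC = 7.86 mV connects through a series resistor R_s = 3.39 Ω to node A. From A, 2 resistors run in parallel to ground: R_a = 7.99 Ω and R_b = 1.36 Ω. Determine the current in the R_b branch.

I ≈ 1.48 mA

Combine the parallel branches: R_p = (1/7.99 + 1/1.36)⁻¹ = 1.162 Ω.
V_A by voltage divider: V_A = 7.86 × 1.162/(3.39 + 1.162) = 2.007 mV.
I(R_b) = V_A / R_b = 2.007/1.36 = 1.475 mA.
(Check via current divider: I_total = 1.727 mA; share G_k/ΣG = 0.8545 → same result.)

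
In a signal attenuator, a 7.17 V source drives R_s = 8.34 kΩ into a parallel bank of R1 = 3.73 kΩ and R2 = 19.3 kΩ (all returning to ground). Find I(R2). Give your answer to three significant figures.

I ≈ 0.101 mA

Combine the parallel branches: R_p = (1/3.73 + 1/19.3)⁻¹ = 3.126 kΩ.
V_A = 7.17 × 3.126/11.47 = 1.955 V.
Branch current I = V_A/R2 = 1.955/19.3 = 0.1013 mA.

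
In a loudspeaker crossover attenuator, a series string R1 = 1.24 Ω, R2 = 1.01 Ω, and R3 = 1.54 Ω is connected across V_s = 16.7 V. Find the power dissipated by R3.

P ≈ 29.9 W

ΣR = 3.790 Ω → I = 16.7/3.790 = 4.406 A.
P(R3) = I²·R3 = (4.406)² × 1.54 = 29.90 W.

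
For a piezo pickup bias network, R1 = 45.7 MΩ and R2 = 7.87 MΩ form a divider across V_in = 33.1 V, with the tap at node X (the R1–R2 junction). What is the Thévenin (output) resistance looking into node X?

R_th ≈ 6.71 MΩ

With V_in suppressed (replaced by a short), R_th = R1 ‖ R2 = (45.70 × 7.87)/(45.70 + 7.87) = 6.714 MΩ.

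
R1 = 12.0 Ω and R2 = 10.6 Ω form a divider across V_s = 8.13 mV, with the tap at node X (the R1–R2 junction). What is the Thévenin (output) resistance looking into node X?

R_th ≈ 5.63 Ω

Zeroing V_s shorts the top of R1 to ground, so R_th = R1 ‖ R2 = 5.628 Ω.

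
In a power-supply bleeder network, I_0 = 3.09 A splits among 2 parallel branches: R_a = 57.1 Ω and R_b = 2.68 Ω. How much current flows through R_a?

For two parallel branches, I_k = I_0 · (other R)/(sum of R).
I(R_a) = 3.09 × 2.68/(57.1 + 2.68) = 3.09 × 0.04483 = 0.1385 A.

I ≈ 0.139 A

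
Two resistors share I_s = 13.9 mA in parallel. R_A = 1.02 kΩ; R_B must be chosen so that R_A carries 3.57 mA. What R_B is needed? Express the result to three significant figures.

R_B ≈ 0.353 kΩ

The fraction through R_A equals R_B/(R_A+R_B).
With f = 0.2568, R_B = R_A · f/(1−f) = 1.02 × 0.3456 = 0.3525 kΩ.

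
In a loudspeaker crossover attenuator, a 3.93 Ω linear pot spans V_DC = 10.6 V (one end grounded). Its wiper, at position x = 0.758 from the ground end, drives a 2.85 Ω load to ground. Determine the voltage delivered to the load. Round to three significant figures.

Split the track: R_lower = x·R_p = 2.979 Ω, R_upper = (1−x)·R_p = 0.9511 Ω.
(x·R_p) ‖ R_L = 1.457 Ω.
V_out = 10.6 × 1.457/(0.9511 + 1.457) = 6.413 V.

V_out ≈ 6.41 V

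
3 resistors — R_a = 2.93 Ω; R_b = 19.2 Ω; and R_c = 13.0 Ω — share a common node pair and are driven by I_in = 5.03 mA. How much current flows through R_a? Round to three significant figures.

Total conductance ΣG = 1/2.93 + 1/19.2 + 1/13.0 = 0.4703 (units of 1/Ω).
R_a takes the fraction G_k/ΣG = 0.3413/0.4703 = 0.7257, so I = 5.03 × 0.7257 = 3.650 mA.

I ≈ 3.65 mA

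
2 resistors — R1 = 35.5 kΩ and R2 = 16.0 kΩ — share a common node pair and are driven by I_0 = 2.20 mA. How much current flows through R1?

For two parallel branches, I_k = I_0 · (other R)/(sum of R).
So I = 2.20 × 16.0/51.50 = 0.6835 mA.

I ≈ 0.683 mA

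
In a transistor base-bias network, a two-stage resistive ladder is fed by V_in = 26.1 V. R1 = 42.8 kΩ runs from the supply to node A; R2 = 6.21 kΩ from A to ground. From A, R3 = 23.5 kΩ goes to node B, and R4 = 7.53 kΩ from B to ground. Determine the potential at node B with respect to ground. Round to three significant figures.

V_B ≈ 0.683 V

Node A sees R2 in parallel with the series input of stage 2, R3 + R4 = 31.03 kΩ.
R2 ‖ (R3+R4) = 5.174 kΩ.
V_A = 26.1 × 5.174/(42.8 + 5.174) = 2.815 V.
Then the unloaded second divider: V_B = V_A × R4/(R3+R4) = 2.815 × 0.2427 = 0.6831 V.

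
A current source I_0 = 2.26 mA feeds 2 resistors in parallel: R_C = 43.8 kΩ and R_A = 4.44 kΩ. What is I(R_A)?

I ≈ 2.05 mA

Two-branch current divider: I_k = I_0 · R_other/(R_1 + R_2).
So I = 2.26 × 43.8/48.24 = 2.052 mA.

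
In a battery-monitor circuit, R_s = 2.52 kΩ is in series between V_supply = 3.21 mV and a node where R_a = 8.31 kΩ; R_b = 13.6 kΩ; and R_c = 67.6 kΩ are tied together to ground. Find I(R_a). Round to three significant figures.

Parallel bank: R_p = 1/(1/8.31 + 1/13.6 + 1/67.6) = 4.793 kΩ.
V_A by voltage divider: V_A = 3.21 × 4.793/(2.52 + 4.793) = 2.104 mV.
Branch current I = V_A/R_a = 2.104/8.31 = 0.2532 µA.
(Equivalently: I_total = 0.4390 µA, then current-divider fraction G_k/ΣG = 0.5767.)

I ≈ 0.253 µA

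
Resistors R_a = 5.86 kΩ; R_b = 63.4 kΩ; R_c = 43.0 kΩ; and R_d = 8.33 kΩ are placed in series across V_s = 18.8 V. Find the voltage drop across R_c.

V ≈ 6.70 V

ΣR = 5.86 + 63.4 + 43.0 + 8.33 = 120.6 kΩ.
V = V_s · R/ΣR = 18.8 × 0.3566 = 6.704 V.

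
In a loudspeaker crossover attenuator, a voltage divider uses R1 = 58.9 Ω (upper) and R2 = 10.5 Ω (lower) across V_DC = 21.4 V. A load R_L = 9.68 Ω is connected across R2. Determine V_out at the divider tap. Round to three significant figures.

R2 ‖ R_L = (10.5 × 9.68)/(10.5 + 9.68) = 5.037 Ω.
Then V_out = V_DC · R2'/(R1 + R2') = 21.4 × 5.037/63.94 = 1.686 V.

V_out ≈ 1.69 V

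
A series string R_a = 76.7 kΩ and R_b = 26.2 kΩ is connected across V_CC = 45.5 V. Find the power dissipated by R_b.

The common current is I = 45.5/102.9 = 0.4422 mA.
P(R_b) = I²·R_b = (0.4422)² × 26.2 = 5.123 mW.

P ≈ 5.12 mW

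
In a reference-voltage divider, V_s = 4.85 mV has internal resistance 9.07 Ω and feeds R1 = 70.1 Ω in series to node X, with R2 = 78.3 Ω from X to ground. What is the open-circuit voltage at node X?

R1' = 9.07 + 70.1 = 79.17 Ω (source resistance + R1).
V_th is the unloaded tap voltage: V_s · R2/(R1'+R2) = 4.85 × 0.4972 = 2.412 mV.

V_th ≈ 2.41 mV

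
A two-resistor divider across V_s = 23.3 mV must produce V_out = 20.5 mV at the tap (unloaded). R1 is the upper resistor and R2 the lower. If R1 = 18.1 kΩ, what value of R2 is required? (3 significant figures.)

V_out/V_s = R2/(R1+R2) = 0.8798.
Rearranging, R2 = R1·k/(1−k) = 18.1 × 7.321 = 132.5 kΩ.

R2 ≈ 133 kΩ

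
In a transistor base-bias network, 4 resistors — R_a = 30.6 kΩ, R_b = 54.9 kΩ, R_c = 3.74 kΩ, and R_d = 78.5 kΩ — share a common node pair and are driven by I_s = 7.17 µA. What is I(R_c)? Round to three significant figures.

I ≈ 5.79 µA

Conductances: ΣG = 1/30.6 + 1/54.9 + 1/3.74 + 1/78.5 = 0.3310 (1/kΩ).
By the current-divider rule, I = I_s · G_k/ΣG = 7.17 × 0.8078 = 5.792 µA.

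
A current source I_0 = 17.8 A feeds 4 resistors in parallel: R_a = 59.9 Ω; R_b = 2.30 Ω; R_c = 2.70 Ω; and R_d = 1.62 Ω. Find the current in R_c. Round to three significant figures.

I ≈ 4.58 A

Total conductance ΣG = 1/59.9 + 1/2.30 + 1/2.70 + 1/1.62 = 1.439 (units of 1/Ω).
Current divider: I(R_c) = I_0 · G_k/ΣG = 17.8 × (0.3704/1.439) = 17.8 × 0.2574 = 4.581 A.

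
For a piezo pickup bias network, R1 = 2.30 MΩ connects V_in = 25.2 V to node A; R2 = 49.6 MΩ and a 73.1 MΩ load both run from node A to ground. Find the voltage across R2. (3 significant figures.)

V_out ≈ 23.4 V

The load sits in parallel with R2, giving an effective lower resistance R2' = R2·R_L/(R2+R_L) = 29.55 MΩ.
Then V_out = V_in · R2'/(R1 + R2') = 25.2 × 29.55/31.85 = 23.38 V.
(Unloaded it would be 24.1 V; the load pulls it down.)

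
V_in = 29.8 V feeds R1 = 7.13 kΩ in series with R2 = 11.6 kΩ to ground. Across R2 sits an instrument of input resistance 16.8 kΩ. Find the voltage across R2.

The load sits in parallel with R2, giving an effective lower resistance R2' = R2·R_L/(R2+R_L) = 6.862 kΩ.
Voltage divider with the loaded lower leg: V_out = 29.8 × 6.862/(7.13 + 6.862) = 29.8 × 0.4904 = 14.61 V.

V_out ≈ 14.6 V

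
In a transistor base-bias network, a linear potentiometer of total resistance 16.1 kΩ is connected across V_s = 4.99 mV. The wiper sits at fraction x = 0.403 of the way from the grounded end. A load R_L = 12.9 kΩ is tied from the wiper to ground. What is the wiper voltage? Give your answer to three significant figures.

The pot divides into 9.612 kΩ above the wiper and 6.488 kΩ below.
R_L loads the lower segment: effective lower R = 4.317 kΩ.
Loaded-divider output: V_out = 4.99 × 0.3099 = 1.547 mV.

V_out ≈ 1.55 mV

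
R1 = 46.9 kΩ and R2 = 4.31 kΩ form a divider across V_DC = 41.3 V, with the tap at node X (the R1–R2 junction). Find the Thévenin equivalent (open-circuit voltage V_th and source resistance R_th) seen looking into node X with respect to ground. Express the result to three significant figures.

With X open, the divider is unloaded: V_th = 41.3 × 4.31/51.21 = 3.476 V.
Looking into X with the source shorted: R_th = R1·R2/(R1+R2) = 46.90 × 4.31/51.21 = 3.947 kΩ.

V_th ≈ 3.48 V, R_th ≈ 3.95 kΩ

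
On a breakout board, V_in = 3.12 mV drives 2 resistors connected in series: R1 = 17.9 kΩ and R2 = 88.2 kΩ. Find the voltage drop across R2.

Series total: ΣR = 17.9 + 88.2 = 106.1 kΩ.
Voltage divider: V = V_in · (88.20 / 106.1) = 3.12 × 0.8313 = 2.594 mV.

V ≈ 2.59 mV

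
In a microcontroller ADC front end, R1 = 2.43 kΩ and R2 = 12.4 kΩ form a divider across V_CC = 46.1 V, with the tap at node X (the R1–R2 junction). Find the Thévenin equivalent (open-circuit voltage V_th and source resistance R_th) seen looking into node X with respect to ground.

V_th ≈ 38.5 V, R_th ≈ 2.03 kΩ

With X open, the divider is unloaded: V_th = 46.1 × 12.4/14.83 = 38.55 V.
With V_CC suppressed (replaced by a short), R_th = R1 ‖ R2 = (2.430 × 12.4)/(2.430 + 12.4) = 2.032 kΩ.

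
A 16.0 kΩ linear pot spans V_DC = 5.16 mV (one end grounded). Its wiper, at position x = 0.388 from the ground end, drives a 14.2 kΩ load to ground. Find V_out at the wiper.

Split the track: R_lower = x·R_p = 6.208 kΩ, R_upper = (1−x)·R_p = 9.792 kΩ.
R_L loads the lower segment: effective lower R = 4.320 kΩ.
V_out = 5.16 × 4.320/(9.792 + 4.320) = 1.579 mV.

V_out ≈ 1.58 mV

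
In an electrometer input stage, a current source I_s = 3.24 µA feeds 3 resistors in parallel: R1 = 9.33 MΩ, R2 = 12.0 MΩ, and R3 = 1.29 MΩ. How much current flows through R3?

Conductances: ΣG = 1/9.33 + 1/12.0 + 1/1.29 = 0.9657 (1/MΩ).
By the current-divider rule, I = I_s · G_k/ΣG = 3.24 × 0.8027 = 2.601 µA.

I ≈ 2.60 µA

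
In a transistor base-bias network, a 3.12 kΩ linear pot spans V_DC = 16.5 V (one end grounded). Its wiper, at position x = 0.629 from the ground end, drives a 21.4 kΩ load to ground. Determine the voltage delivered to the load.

The pot divides into 1.158 kΩ above the wiper and 1.962 kΩ below.
Lower segment in parallel with the load: 1.962 ‖ 21.4 = 1.798 kΩ.
Loaded-divider output: V_out = 16.5 × 0.6083 = 10.04 V.
(Unloaded: V_out = x·V_DC = 10.4 V.)

V_out ≈ 10.0 V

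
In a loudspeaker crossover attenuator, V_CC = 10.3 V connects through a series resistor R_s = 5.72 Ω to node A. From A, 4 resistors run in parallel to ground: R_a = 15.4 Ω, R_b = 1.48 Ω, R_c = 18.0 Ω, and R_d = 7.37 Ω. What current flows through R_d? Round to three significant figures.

Parallel bank: R_p = 1/(1/15.4 + 1/1.48 + 1/18.0 + 1/7.37) = 1.073 Ω.
V_A = 10.3 × 1.073/6.793 = 1.627 V.
I(R_d) = V_A / R_d = 1.627/7.37 = 0.2208 A.
(Check via current divider: I_total = 1.516 A; share G_k/ΣG = 0.1456 → same result.)

I ≈ 0.221 A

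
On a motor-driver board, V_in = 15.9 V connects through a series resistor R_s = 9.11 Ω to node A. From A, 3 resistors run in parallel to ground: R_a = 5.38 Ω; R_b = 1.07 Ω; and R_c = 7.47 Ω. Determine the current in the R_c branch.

I ≈ 0.171 A

Combine the parallel branches: R_p = (1/5.38 + 1/1.07 + 1/7.47)⁻¹ = 0.7972 Ω.
V_A = 15.9 × 0.7972/9.907 = 1.279 V.
Branch current I = V_A/R_c = 1.279/7.47 = 0.1713 A.
(Check via current divider: I_total = 1.605 A; share G_k/ΣG = 0.1067 → same result.)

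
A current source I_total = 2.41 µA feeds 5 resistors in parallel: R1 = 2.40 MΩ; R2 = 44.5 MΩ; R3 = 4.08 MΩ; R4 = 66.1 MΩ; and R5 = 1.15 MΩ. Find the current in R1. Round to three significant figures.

I ≈ 0.640 µA

Total conductance ΣG = 1/2.40 + 1/44.5 + 1/4.08 + 1/66.1 + 1/1.15 = 1.569 (units of 1/MΩ).
Current divider: I(R1) = I_total · G_k/ΣG = 2.41 × (0.4167/1.569) = 2.41 × 0.2656 = 0.6400 µA.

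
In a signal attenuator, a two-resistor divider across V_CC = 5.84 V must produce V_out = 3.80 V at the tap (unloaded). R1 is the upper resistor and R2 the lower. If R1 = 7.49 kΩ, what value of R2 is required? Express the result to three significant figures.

R2 ≈ 14.0 kΩ

Required fraction k = V_out/V_CC = 0.6507.
So R2 = R1 · V_out/(V_CC − V_out) = 7.49 × 3.80/(5.84 − 3.80) = 7.49 × 1.863 = 13.95 kΩ.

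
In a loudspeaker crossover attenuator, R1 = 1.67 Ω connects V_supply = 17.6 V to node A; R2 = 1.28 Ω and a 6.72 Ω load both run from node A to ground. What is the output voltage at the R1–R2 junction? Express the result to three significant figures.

V_out ≈ 6.89 V

R2 ‖ R_L = (1.28 × 6.72)/(1.28 + 6.72) = 1.075 Ω.
Then V_out = V_supply · R2'/(R1 + R2') = 17.6 × 1.075/2.745 = 6.893 V.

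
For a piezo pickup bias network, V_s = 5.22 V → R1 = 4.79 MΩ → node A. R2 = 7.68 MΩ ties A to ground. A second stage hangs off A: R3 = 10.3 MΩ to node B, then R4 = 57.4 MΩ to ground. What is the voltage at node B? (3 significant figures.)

The second stage (R3 + R4 = 67.70 MΩ) loads node A in parallel with R2.
R2 ‖ (R3+R4) = 6.898 MΩ.
V_A = 5.22 × 6.898/(4.79 + 6.898) = 3.081 V.
V_B = V_A × 0.8479 = 2.612 V.

V_B ≈ 2.61 V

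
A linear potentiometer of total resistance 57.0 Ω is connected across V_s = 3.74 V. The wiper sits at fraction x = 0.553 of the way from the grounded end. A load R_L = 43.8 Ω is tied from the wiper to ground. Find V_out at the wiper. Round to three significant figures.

Lower segment x·R_p = 31.52 Ω; upper segment (1−x)·R_p = 25.48 Ω.
Lower segment in parallel with the load: 31.52 ‖ 43.8 = 18.33 Ω.
Then V_out = V_s · 18.33/(25.48 + 18.33) = 1.565 V.

V_out ≈ 1.56 V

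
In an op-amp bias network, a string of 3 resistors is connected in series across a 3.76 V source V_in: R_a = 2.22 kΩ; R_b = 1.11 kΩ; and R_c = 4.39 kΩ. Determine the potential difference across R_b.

V ≈ 0.541 V

Series total: ΣR = 2.22 + 1.11 + 4.39 = 7.720 kΩ.
Voltage divider: V = V_in · (1.110 / 7.720) = 3.76 × 0.1438 = 0.5406 V.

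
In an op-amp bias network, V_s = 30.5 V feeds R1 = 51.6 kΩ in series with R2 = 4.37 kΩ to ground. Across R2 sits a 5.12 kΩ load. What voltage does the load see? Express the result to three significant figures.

The load sits in parallel with R2, giving an effective lower resistance R2' = R2·R_L/(R2+R_L) = 2.358 kΩ.
Then V_out = V_s · R2'/(R1 + R2') = 30.5 × 2.358/53.96 = 1.333 V.

V_out ≈ 1.33 V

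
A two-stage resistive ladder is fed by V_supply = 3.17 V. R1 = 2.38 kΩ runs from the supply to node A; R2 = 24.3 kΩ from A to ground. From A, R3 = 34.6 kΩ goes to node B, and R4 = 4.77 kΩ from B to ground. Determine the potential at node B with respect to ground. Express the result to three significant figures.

V_B ≈ 0.332 V

The second stage (R3 + R4 = 39.37 kΩ) loads node A in parallel with R2.
R2 ‖ (R3+R4) = 15.03 kΩ.
So V_A = 3.17 × 0.8633 = 2.737 V.
Then the unloaded second divider: V_B = V_A × R4/(R3+R4) = 2.737 × 0.1212 = 0.3316 V.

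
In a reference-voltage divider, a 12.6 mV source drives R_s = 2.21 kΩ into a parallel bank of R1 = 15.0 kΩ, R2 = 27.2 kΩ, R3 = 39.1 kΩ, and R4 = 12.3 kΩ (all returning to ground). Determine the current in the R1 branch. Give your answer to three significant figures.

Equivalent of the parallel group: R_p = 4.755 kΩ.
Node voltage V_A = V_supply · R_p/(R_s + R_p) = 12.6 × 0.6827 = 8.602 mV.
Branch current I = V_A/R1 = 8.602/15.0 = 0.5735 µA.

I ≈ 0.573 µA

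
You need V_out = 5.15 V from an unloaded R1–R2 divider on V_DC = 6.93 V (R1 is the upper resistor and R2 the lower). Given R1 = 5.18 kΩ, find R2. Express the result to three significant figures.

The divider ratio is R2/(R1+R2) = 5.15/6.93 = 0.7431.
So R2 = R1 · V_out/(V_DC − V_out) = 5.18 × 5.15/(6.93 − 5.15) = 5.18 × 2.893 = 14.99 kΩ.

R2 ≈ 15.0 kΩ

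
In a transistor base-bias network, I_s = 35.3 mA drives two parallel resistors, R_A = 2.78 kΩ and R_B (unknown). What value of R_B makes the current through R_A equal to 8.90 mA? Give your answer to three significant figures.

In a two-way split, I_A/I_s = R_B/(R_A + R_B).
8.90/35.3 = R_B/(R_A + R_B) → R_B = R_A · (0.2521)/(1 − 0.2521) = 2.78 × 0.3371 = 0.9372 kΩ.

R_B ≈ 0.937 kΩ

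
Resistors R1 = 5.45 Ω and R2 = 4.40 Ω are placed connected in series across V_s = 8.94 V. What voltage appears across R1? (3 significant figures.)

V ≈ 4.95 V

Series total: ΣR = 5.45 + 4.40 = 9.850 Ω.
By the voltage-divider rule, V = 8.94 × 5.450/9.850 = 4.946 V.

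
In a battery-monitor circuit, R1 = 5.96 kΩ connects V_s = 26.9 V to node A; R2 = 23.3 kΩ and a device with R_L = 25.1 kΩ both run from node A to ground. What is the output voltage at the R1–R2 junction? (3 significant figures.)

V_out ≈ 18.0 V

R2 ‖ R_L = (23.3 × 25.1)/(23.3 + 25.1) = 12.08 kΩ.
Voltage divider with the loaded lower leg: V_out = 26.9 × 12.08/(5.96 + 12.08) = 26.9 × 0.6697 = 18.01 V.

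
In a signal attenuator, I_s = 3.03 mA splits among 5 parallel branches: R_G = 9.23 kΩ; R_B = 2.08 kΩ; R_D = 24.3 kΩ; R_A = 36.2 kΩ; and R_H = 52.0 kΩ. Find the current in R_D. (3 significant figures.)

Total conductance ΣG = 1/9.23 + 1/2.08 + 1/24.3 + 1/36.2 + 1/52.0 = 0.6771 (units of 1/kΩ).
By the current-divider rule, I = I_s · G_k/ΣG = 3.03 × 0.06078 = 0.1841 mA.

I ≈ 0.184 mA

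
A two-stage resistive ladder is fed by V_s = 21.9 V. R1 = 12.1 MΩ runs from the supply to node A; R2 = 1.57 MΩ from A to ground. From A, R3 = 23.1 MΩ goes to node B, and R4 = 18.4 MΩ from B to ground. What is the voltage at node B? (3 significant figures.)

V_B ≈ 1.08 V

The second stage (R3 + R4 = 41.50 MΩ) loads node A in parallel with R2.
Effective lower resistance at A: R2 ‖ 41.50 = 1.513 MΩ.
V_A = 21.9 × 1.513/(12.1 + 1.513) = 2.434 V.
Stage 2 is unloaded, so V_B = V_A · R4/(R3+R4) = 2.434 × 18.4/41.50 = 1.079 V.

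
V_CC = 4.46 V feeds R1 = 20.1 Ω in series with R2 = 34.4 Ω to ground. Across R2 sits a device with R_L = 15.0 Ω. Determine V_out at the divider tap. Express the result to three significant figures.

R2 ‖ R_L = (34.4 × 15.0)/(34.4 + 15.0) = 10.45 Ω.
Then V_out = V_CC · R2'/(R1 + R2') = 4.46 × 10.45/30.55 = 1.525 V.
(Unloaded it would be 2.82 V; the load pulls it down.)

V_out ≈ 1.53 V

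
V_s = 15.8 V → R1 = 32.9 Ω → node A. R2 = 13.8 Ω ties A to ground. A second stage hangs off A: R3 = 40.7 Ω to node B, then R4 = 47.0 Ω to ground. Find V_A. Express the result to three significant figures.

The second stage (R3 + R4 = 87.70 Ω) loads node A in parallel with R2.
Effective lower resistance at A: R2 ‖ 87.70 = 11.92 Ω.
V_A = 15.8 × 11.92/(32.9 + 11.92) = 4.203 V.

V_A ≈ 4.20 V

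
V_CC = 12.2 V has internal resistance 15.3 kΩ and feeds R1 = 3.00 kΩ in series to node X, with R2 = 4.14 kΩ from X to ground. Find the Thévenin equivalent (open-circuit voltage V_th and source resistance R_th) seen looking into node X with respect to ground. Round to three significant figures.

R1' = 15.3 + 3.00 = 18.30 kΩ (source resistance + R1).
With X open, the divider is unloaded: V_th = 12.2 × 4.14/22.44 = 2.251 V.
With V_CC suppressed (replaced by a short), R_th = R1' ‖ R2 = (18.30 × 4.14)/(18.30 + 4.14) = 3.376 kΩ.

V_th ≈ 2.25 V, R_th ≈ 3.38 kΩ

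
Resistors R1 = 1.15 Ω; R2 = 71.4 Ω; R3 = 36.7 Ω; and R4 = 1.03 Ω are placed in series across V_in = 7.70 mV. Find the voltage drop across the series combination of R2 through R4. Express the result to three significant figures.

ΣR = 1.15 + 71.4 + 36.7 + 1.03 = 110.3 Ω.
R_{R2..R4} = 71.4 + 36.7 + 1.03 = 109.1 Ω.
By the voltage-divider rule, V = 7.70 × 109.1/110.3 = 7.620 mV.

V ≈ 7.62 mV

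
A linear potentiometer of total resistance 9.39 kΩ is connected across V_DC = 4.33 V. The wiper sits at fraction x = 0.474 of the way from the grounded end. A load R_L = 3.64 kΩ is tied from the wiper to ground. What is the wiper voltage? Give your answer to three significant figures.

The pot divides into 4.939 kΩ above the wiper and 4.451 kΩ below.
(x·R_p) ‖ R_L = 2.002 kΩ.
V_out = 4.33 × 2.002/(4.939 + 2.002) = 1.249 V.

V_out ≈ 1.25 V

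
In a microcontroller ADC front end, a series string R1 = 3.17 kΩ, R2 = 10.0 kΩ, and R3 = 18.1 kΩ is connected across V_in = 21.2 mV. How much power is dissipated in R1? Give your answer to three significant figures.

P ≈ 1.46 nW

ΣR = 31.27 kΩ → I = 21.2/31.27 = 0.6780 µA.
V(R1) = I·R = 2.149 mV; P = V·I = 2.149 × 0.6780 = 1.457 nW.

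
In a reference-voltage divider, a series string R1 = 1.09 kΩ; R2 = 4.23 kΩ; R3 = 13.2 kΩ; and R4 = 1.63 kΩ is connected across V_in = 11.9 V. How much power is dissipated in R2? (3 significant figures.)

P ≈ 1.48 mW

ΣR = 20.15 kΩ → I = 11.9/20.15 = 0.5906 mA.
P = I²R = 0.3488 × 4.23 = 1.475 mW.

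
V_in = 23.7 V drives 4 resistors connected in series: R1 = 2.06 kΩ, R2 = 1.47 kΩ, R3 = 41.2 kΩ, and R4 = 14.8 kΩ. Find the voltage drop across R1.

Series total: ΣR = 2.06 + 1.47 + 41.2 + 14.8 = 59.53 kΩ.
Voltage divider: V = V_in · (2.060 / 59.53) = 23.7 × 0.03460 = 0.8201 V.

V ≈ 0.820 V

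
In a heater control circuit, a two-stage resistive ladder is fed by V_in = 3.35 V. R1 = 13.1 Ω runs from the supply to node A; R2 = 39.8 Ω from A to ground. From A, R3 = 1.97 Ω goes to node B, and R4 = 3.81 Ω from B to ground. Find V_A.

Node A sees R2 in parallel with the series input of stage 2, R3 + R4 = 5.780 Ω.
R2 ‖ (R3+R4) = 5.047 Ω.
First divider: V_A = V_in · 5.047/(13.1 + 5.047) = 0.9317 V.

V_A ≈ 0.932 V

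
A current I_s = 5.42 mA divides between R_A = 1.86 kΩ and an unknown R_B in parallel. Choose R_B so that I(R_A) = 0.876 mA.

R_B ≈ 0.359 kΩ

Two-branch current divider: I_A = I_s · R_B/(R_A + R_B).
With f = 0.1616, R_B = R_A · f/(1−f) = 1.86 × 0.1928 = 0.3586 kΩ.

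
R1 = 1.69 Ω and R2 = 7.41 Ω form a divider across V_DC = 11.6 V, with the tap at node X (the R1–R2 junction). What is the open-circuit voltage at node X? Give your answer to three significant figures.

V_th ≈ 9.45 V

Open-circuit (no load on X): V_th = V_DC · R2/(R1 + R2) = 11.6 × 7.41/(1.690 + 7.41) = 9.446 V.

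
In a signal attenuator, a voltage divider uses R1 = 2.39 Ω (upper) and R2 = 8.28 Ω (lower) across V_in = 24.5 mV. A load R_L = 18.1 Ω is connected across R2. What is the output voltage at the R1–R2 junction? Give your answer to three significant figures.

V_out ≈ 17.2 mV

The load sits in parallel with R2, giving an effective lower resistance R2' = R2·R_L/(R2+R_L) = 5.681 Ω.
Voltage divider with the loaded lower leg: V_out = 24.5 × 5.681/(2.39 + 5.681) = 24.5 × 0.7039 = 17.25 mV.
(Unloaded it would be 19.0 mV; the load pulls it down.)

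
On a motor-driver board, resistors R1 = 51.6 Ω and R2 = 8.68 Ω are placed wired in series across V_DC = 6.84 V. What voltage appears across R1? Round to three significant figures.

Total series resistance ΣR = 51.6 + 8.68 = 60.28 Ω.
V = V_DC · R/ΣR = 6.84 × 0.8560 = 5.855 V.

V ≈ 5.86 V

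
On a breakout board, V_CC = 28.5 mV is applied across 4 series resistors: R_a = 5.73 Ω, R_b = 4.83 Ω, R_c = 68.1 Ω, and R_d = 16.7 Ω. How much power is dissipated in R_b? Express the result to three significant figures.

Series current I = V_CC/ΣR = 28.5/95.36 = 0.2989 mA.
P = I²R = 0.08932 × 4.83 = 0.4314 µW.

P ≈ 0.431 µW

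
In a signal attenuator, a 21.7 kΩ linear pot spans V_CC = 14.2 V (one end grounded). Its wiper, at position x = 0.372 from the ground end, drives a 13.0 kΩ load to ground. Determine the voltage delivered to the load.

V_out ≈ 3.80 V

Split the track: R_lower = x·R_p = 8.072 kΩ, R_upper = (1−x)·R_p = 13.63 kΩ.
Lower segment in parallel with the load: 8.072 ‖ 13.0 = 4.980 kΩ.
Loaded-divider output: V_out = 14.2 × 0.2676 = 3.800 V.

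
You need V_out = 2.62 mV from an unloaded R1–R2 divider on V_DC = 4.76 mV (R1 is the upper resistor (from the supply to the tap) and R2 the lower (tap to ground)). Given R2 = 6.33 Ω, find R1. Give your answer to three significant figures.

R1 ≈ 5.17 Ω

Required fraction k = V_out/V_DC = 0.5504.
R1 = R2·(1/k − 1) = 6.33 × 0.8168 = 5.170 Ω.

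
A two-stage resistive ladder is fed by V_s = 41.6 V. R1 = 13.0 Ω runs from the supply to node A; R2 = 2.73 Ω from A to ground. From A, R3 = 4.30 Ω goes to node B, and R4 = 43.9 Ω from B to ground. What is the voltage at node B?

V_B ≈ 6.28 V

The second stage (R3 + R4 = 48.20 Ω) loads node A in parallel with R2.
Effective lower resistance at A: R2 ‖ 48.20 = 2.584 Ω.
So V_A = 41.6 × 0.1658 = 6.897 V.
V_B = V_A × 0.9108 = 6.282 V.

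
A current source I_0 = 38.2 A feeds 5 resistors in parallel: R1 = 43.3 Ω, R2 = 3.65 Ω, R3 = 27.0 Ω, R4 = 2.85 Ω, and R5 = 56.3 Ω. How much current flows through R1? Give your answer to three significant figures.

I ≈ 1.26 A

Conductances: ΣG = 1/43.3 + 1/3.65 + 1/27.0 + 1/2.85 + 1/56.3 = 0.7027 (1/Ω).
Current divider: I(R1) = I_0 · G_k/ΣG = 38.2 × (0.02309/0.7027) = 38.2 × 0.03286 = 1.255 A.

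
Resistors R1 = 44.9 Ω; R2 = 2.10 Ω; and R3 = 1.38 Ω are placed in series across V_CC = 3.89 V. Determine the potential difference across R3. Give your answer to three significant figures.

V ≈ 0.111 V

Total series resistance ΣR = 44.9 + 2.10 + 1.38 = 48.38 Ω.
V = V_CC · R/ΣR = 3.89 × 0.02852 = 0.1110 V.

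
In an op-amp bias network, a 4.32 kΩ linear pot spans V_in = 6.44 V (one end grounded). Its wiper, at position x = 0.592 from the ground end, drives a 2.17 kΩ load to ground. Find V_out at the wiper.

V_out ≈ 2.57 V

Split the track: R_lower = x·R_p = 2.557 kΩ, R_upper = (1−x)·R_p = 1.763 kΩ.
Lower segment in parallel with the load: 2.557 ‖ 2.17 = 1.174 kΩ.
Then V_out = V_in · 1.174/(1.763 + 1.174) = 2.575 V.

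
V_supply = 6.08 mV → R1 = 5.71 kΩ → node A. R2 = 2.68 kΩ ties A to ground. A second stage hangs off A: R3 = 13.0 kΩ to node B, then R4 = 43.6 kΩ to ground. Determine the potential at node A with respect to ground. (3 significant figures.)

Node A sees R2 in parallel with the series input of stage 2, R3 + R4 = 56.60 kΩ.
R2 ‖ (R3+R4) = 2.559 kΩ.
V_A = 6.08 × 2.559/(5.71 + 2.559) = 1.881 mV.

V_A ≈ 1.88 mV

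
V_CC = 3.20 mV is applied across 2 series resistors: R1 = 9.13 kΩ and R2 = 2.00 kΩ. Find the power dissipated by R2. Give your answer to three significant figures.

P ≈ 0.165 nW

The common current is I = 3.20/11.13 = 0.2875 µA.
P(R2) = I²·R2 = (0.2875)² × 2.00 = 0.1653 nW.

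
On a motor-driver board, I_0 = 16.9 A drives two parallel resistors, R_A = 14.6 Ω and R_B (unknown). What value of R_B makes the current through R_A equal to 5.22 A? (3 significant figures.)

Two-branch current divider: I_A = I_0 · R_B/(R_A + R_B).
5.22/16.9 = R_B/(R_A + R_B) → R_B = R_A · (0.3089)/(1 − 0.3089) = 14.6 × 0.4469 = 6.525 Ω.

R_B ≈ 6.53 Ω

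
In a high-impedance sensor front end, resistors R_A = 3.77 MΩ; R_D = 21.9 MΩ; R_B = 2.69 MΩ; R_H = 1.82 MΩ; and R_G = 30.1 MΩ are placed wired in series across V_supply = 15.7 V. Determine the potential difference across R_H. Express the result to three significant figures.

ΣR = 3.77 + 21.9 + 2.69 + 1.82 + 30.1 = 60.28 MΩ.
V = V_supply · R/ΣR = 15.7 × 0.03019 = 0.4740 V.

V ≈ 0.474 V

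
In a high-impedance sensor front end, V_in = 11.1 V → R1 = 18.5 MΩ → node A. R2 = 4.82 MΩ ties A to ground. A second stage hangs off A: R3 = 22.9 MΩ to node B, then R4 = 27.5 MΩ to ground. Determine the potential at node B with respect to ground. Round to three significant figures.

Node A sees R2 in parallel with the series input of stage 2, R3 + R4 = 50.40 MΩ.
R2 ‖ (R3+R4) = 4.399 MΩ.
First divider: V_A = V_in · 4.399/(18.5 + 4.399) = 2.132 V.
V_B = V_A × 0.5456 = 1.164 V.

V_B ≈ 1.16 V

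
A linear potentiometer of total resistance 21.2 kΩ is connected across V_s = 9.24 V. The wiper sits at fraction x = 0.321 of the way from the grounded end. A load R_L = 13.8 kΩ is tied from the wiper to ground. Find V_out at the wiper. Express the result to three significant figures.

The pot divides into 14.39 kΩ above the wiper and 6.805 kΩ below.
Lower segment in parallel with the load: 6.805 ‖ 13.8 = 4.558 kΩ.
V_out = 9.24 × 4.558/(14.39 + 4.558) = 2.222 V.

V_out ≈ 2.22 V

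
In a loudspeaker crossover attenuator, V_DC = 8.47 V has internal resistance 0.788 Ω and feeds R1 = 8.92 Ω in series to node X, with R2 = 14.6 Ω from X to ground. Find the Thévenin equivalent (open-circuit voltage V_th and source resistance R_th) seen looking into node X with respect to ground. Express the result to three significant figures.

V_th ≈ 5.09 V, R_th ≈ 5.83 Ω

R1' = 0.788 + 8.92 = 9.708 Ω (source resistance + R1).
V_th is the unloaded tap voltage: V_DC · R2/(R1'+R2) = 8.47 × 0.6006 = 5.087 V.
Looking into X with the source shorted: R_th = R1'·R2/(R1'+R2) = 9.708 × 14.6/24.31 = 5.831 Ω.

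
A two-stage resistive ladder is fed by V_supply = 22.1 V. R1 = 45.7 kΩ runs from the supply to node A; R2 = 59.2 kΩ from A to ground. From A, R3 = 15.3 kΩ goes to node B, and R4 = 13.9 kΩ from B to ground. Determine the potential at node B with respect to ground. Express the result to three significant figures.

V_B ≈ 3.15 V

The second stage (R3 + R4 = 29.20 kΩ) loads node A in parallel with R2.
R2 ‖ (R3+R4) = 19.55 kΩ.
First divider: V_A = V_supply · 19.55/(45.7 + 19.55) = 6.623 V.
V_B = V_A × 0.4760 = 3.153 V.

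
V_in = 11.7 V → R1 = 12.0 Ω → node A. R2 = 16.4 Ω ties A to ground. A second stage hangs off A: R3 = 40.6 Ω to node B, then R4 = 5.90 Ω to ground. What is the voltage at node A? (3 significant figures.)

Node A sees R2 in parallel with the series input of stage 2, R3 + R4 = 46.50 Ω.
R2 ‖ (R3+R4) = 12.12 Ω.
So V_A = 11.7 × 0.5026 = 5.880 V.

V_A ≈ 5.88 V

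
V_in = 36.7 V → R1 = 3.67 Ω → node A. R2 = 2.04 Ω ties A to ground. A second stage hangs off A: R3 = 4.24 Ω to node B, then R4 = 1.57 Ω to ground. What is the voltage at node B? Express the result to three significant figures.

Looking into the second stage from A: R3 + R4 = 5.810 Ω appears in parallel with R2.
R2 ‖ (R3+R4) = 1.510 Ω.
First divider: V_A = V_in · 1.510/(3.67 + 1.510) = 10.70 V.
Stage 2 is unloaded, so V_B = V_A · R4/(R3+R4) = 10.70 × 1.57/5.810 = 2.891 V.

V_B ≈ 2.89 V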